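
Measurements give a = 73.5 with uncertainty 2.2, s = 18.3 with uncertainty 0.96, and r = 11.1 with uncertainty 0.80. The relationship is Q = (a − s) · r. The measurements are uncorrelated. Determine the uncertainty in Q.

Let u = a − s = 55.2. δu = √(δa² + δs²) = √(4.84 + 0.922) = 2.40, so δu/u = 0.0435.
Q is then a monomial in u, r:
δQ/Q = √((δu/u)² + (1·δr/r)²) = √(0.00189 + 0.00519) = 0.0842
Q = 613, so δQ = 0.0842 × 613 = 51.6.

51.6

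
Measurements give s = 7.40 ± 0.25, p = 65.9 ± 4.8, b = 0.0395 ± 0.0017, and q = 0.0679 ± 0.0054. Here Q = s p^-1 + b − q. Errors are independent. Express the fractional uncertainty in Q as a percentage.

12.7%

Let w = s·p^-1 = 0.112. δw/w = √((1·δs/s)² + (-1·δp/p)²) = √(0.00114 + 0.00531) = 0.0803, so δw = 0.00902.
Q = w + b − q: δQ = √(δw² + δb² + δq²) = √(8.13e-05 + 2.89e-06 + 2.92e-05) = 0.0106
Q = 0.0839, so δQ/Q = 0.0106/0.0839 = 0.127.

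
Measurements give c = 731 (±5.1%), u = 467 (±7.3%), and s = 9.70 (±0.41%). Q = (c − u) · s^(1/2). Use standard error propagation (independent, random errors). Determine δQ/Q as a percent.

19.1%

Let w = c − u = 264. δw = √(δc² + δu²) = √(1390 + 1160) = 50.5, so δw/w = 0.191.
Q is then a monomial in w, s:
δQ/Q = √((δw/w)² + (½·δs/s)²) = √(0.0366 + 4.2e-06) = 0.191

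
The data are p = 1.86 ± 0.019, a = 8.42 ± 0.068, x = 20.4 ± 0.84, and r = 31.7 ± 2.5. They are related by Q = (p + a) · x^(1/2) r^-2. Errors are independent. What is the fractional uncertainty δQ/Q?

Let u = p + a = 10.3. δu = √(δp² + δa²) = √(0.000361 + 0.00462) = 0.0706, so δu/u = 0.00687.
Q is then a monomial in u, x, r:
δQ/Q = √((δu/u)² + (½·δx/x)² + (-2·δr/r)²) = √(4.72e-05 + 0.000424 + 0.0249) = 0.159

0.159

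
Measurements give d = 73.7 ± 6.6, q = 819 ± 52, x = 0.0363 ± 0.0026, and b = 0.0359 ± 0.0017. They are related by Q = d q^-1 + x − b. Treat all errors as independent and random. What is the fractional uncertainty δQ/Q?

Let p = d·q^-1 = 0.0900. δp/p = √((1·δd/d)² + (-1·δq/q)²) = √(0.00802 + 0.00403) = 0.110, so δp = 0.00988.
Q = p + x − b: δQ = √(δp² + δx² + δb²) = √(9.76e-05 + 6.76e-06 + 2.89e-06) = 0.0104
Q = 0.0904, so δQ/Q = 0.0104/0.0904 = 0.115.

0.115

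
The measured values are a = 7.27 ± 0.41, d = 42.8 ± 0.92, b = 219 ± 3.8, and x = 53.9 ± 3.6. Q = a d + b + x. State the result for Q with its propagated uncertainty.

Let p = a·d = 311. δp/p = √((1·δa/a)² + (1·δd/d)²) = √(0.00318 + 0.000462) = 0.0604, so δp = 18.8.
Q = p + b + x: δQ = √(δp² + δb² + δx²) = √(353 + 14.4 + 13.0) = 19.5
Q = 584.

584 ± 19.5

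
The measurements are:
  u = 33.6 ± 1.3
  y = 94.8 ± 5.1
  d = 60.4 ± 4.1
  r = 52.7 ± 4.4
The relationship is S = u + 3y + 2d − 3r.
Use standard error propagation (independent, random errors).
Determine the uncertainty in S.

Sums and differences: (δS)² = Σ (cᵢ δxᵢ)².
  (δu)² = 1.69;  (3·δy)² = 234;  (2·δd)² = 67.2;  (3·δr)² = 174
δS = √(477) = 21.8

21.8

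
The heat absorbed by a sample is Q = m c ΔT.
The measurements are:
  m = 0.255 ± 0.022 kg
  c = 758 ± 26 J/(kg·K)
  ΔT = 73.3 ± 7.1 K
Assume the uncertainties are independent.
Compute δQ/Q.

0.134

Products/powers → add relative errors in quadrature, weighted by exponent:
  (1·δm/m)² = (1×0.0863)² = 0.00744;  (1·δc/c)² = (1×0.0343)² = 0.00118;  (1·δΔT/ΔT)² = (1×0.0969)² = 0.00938
δQ/Q = √(0.0180) = 0.134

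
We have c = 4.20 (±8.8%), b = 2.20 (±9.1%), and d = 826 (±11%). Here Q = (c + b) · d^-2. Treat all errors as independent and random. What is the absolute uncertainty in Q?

2.15e-06

Let u = c + b = 6.40. δu = √(δc² + δb²) = √(0.137 + 0.0401) = 0.420, so δu/u = 0.0657.
Q is then a monomial in u, d:
δQ/Q = √((δu/u)² + (-2·δd/d)²) = √(0.00431 + 0.0484) = 0.230
Q = 9.38e-06, so δQ = 0.230 × 9.38e-06 = 2.15e-06.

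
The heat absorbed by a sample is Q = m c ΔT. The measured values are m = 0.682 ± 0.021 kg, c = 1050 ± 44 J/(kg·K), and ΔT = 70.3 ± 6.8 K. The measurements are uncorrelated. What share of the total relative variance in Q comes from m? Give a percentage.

(δQ/Q)² = (1·δm/m)² + (1·δc/c)² + (1·δΔT/ΔT)²
  m term: (1×0.0308)² = 0.000948
  c term: (1×0.0419)² = 0.00176
  ΔT term: (1×0.0967)² = 0.00936
Total = 0.0121. Share from m = 0.000948/0.0121 = 0.0786.

7.86%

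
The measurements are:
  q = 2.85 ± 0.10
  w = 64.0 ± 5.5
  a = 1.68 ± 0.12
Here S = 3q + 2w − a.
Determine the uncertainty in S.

Sums and differences: (δS)² = Σ (cᵢ δxᵢ)².
  (3·δq)² = 0.0900;  (2·δw)² = 121;  (δa)² = 0.0144
δS = √(121) = 11.0

11.0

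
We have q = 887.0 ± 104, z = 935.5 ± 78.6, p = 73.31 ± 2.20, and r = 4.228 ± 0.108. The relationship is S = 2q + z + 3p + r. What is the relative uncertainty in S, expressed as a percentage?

7.58%

S is a linear combination, so absolute uncertainties add in quadrature:
  (2·δq)² = 43300;  (δz)² = 6180;  (3·δp)² = 43.6;  (δr)² = 0.0117
δS = √(49500) = 222
S = 2934, so δS/S = 222/2934 = 0.0758.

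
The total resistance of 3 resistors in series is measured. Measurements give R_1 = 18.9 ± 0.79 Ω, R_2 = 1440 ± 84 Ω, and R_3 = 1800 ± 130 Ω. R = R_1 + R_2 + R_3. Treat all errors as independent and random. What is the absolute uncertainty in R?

For a sum/difference, combine absolute errors in quadrature:
  (δR_1)² = 0.624;  (δR_2)² = 7060;  (δR_3)² = 16900
δR = √(24000) = 155 Ω

155 Ω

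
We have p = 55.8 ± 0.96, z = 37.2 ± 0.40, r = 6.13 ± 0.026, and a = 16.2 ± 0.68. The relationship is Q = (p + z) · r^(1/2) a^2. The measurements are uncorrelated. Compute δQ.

5120

Let u = p + z = 93.0. δu = √(δp² + δz²) = √(0.922 + 0.160) = 1.04, so δu/u = 0.0112.
Q is then a monomial in u, r, a:
δQ/Q = √((δu/u)² + (½·δr/r)² + (2·δa/a)²) = √(0.000125 + 4.5e-06 + 0.00705) = 0.0847
Q = 60400, so δQ = 0.0847 × 60400 = 5120.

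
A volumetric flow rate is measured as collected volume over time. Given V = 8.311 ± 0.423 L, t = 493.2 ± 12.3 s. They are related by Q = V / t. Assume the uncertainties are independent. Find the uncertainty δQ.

0.000955 L/s

For a monomial Q ∝ V, t^-1, fractional errors add in quadrature:
  (1·δV/V)² = (1×0.0509)² = 0.00259;  (-1·δt/t)² = (-1×0.0249)² = 0.000622
δQ/Q = √(0.00321) = 0.0567
Q = 0.01685 L/s, so δQ = 0.0567 × 0.01685 = 0.000955 L/s.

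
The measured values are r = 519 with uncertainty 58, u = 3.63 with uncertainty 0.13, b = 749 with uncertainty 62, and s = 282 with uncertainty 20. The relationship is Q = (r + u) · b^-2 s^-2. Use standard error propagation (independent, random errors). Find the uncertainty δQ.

Let w = r + u = 523. δw = √(δr² + δu²) = √(3360 + 0.0169) = 58.0, so δw/w = 0.111.
Q is then a monomial in w, b, s:
δQ/Q = √((δw/w)² + (-2·δb/b)² + (-2·δs/s)²) = √(0.0123 + 0.0274 + 0.0201) = 0.245
Q = 1.17e-08, so δQ = 0.245 × 1.17e-08 = 2.87e-09.

2.87e-09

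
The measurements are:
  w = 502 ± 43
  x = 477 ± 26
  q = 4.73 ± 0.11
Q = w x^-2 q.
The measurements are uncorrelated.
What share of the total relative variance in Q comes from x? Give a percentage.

60.1%

(δQ/Q)² = (1·δw/w)² + (-2·δx/x)² + (1·δq/q)²
  w term: (1×0.0857)² = 0.00734
  x term: (-2×0.0545)² = 0.0119
  q term: (1×0.0233)² = 0.000541
Total = 0.0198. Share from x = 0.0119/0.0198 = 0.601.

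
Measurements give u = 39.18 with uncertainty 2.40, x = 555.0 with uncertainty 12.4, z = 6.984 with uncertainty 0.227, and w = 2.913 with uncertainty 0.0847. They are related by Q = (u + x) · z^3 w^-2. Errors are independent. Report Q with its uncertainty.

Let h = u + x = 594.2. δh = √(δu² + δx²) = √(5.76 + 154) = 12.6, so δh/h = 0.0213.
Q is then a monomial in h, z, w:
δQ/Q = √((δh/h)² + (3·δz/z)² + (-2·δw/w)²) = √(0.000452 + 0.00951 + 0.00338) = 0.116
Q = 23850, so δQ = 0.116 × 23850 = 2760.

23850 ± 2760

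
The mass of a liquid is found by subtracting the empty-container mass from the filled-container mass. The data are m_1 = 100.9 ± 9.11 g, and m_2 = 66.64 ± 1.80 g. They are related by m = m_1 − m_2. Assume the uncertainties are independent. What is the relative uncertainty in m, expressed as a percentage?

Each term contributes (cᵢ δxᵢ)² to (δm)²:
  (δm_1)² = 83.0;  (δm_2)² = 3.24
δm = √(86.2) = 9.29 g
m = 34.26 g, so δm/m = 9.29/34.26 = 0.271.

27.1%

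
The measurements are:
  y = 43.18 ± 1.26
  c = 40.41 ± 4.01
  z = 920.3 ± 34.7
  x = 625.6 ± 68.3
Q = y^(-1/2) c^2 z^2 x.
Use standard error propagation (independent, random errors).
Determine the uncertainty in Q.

3.15e+10

Since Q is a product/quotient, work with relative uncertainties:
  (−½·δy/y)² = (-0.5×0.0292)² = 0.000213;  (2·δc/c)² = (2×0.0992)² = 0.0394;  (2·δz/z)² = (2×0.0377)² = 0.00569;  (1·δx/x)² = (1×0.109)² = 0.0119
δQ/Q = √(0.0572) = 0.239
Q = 1.317e+11, so δQ = 0.239 × 1.317e+11 = 3.15e+10.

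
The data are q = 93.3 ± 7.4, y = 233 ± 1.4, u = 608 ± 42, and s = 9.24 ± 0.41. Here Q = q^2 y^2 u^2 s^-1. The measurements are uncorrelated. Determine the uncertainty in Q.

For a monomial Q ∝ q^2, y^2, u^2, s^-1, fractional errors add in quadrature:
  (2·δq/q)² = (2×0.0793)² = 0.0252;  (2·δy/y)² = (2×0.00601)² = 0.000144;  (2·δu/u)² = (2×0.0691)² = 0.0191;  (-1·δs/s)² = (-1×0.0444)² = 0.00197
δQ/Q = √(0.0464) = 0.215
Q = 1.89e+13, so δQ = 0.215 × 1.89e+13 = 4.07e+12.

4.07e+12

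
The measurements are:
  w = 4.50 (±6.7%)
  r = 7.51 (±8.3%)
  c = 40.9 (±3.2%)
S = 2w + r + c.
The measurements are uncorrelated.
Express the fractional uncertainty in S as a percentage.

2.73%

For a sum/difference, combine absolute errors in quadrature:
  (2·δw)² = 0.364;  (δr)² = 0.389;  (δc)² = 1.71
δS = √(2.47) = 1.57
S = 57.4, so δS/S = 1.57/57.4 = 0.0273.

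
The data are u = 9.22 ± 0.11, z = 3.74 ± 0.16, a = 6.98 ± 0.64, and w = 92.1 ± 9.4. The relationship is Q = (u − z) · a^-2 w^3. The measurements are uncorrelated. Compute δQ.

Let h = u − z = 5.48. δh = √(δu² + δz²) = √(0.0121 + 0.0256) = 0.194, so δh/h = 0.0354.
Q is then a monomial in h, a, w:
δQ/Q = √((δh/h)² + (-2·δa/a)² + (3·δw/w)²) = √(0.00126 + 0.0336 + 0.0938) = 0.359
Q = 87900, so δQ = 0.359 × 87900 = 31500.

31500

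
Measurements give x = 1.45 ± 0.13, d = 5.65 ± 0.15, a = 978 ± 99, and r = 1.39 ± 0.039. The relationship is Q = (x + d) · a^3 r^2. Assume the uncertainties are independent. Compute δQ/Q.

0.310

Let u = x + d = 7.10. δu = √(δx² + δd²) = √(0.0169 + 0.0225) = 0.198, so δu/u = 0.0280.
Q is then a monomial in u, a, r:
δQ/Q = √((δu/u)² + (3·δa/a)² + (2·δr/r)²) = √(0.000782 + 0.0922 + 0.00315) = 0.310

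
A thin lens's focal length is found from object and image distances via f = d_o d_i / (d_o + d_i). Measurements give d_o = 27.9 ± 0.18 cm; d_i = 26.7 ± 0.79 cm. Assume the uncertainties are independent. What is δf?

0.211 cm

∂f/∂d_o = (d_i/(d_o+d_i))² = 0.239;  ∂f/∂d_i = (d_o/(d_o+d_i))² = 0.261
δf = √((∂f/∂d_o · δd_o)² + (∂f/∂d_i · δd_i)²) = √(0.00185 + 0.0426) = 0.211 cm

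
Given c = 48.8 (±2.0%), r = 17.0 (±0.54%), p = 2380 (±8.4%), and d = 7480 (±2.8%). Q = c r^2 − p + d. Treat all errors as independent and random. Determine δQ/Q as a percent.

Let w = c·r^2 = 14100. δw/w = √((1·δc/c)² + (2·δr/r)²) = √(0.000400 + 0.000117) = 0.0227, so δw = 321.
Q = w − p + d: δQ = √(δw² + δp² + δd²) = √(1.03e+05 + 40000 + 43900) = 432
Q = 19200, so δQ/Q = 432/19200 = 0.0225.

2.25%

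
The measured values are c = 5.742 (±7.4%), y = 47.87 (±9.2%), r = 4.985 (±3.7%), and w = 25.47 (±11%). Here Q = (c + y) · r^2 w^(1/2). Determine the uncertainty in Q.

Let u = c + y = 53.61. δu = √(δc² + δy²) = √(0.181 + 19.4) = 4.42, so δu/u = 0.0825.
Q is then a monomial in u, r, w:
δQ/Q = √((δu/u)² + (2·δr/r)² + (½·δw/w)²) = √(0.00681 + 0.00548 + 0.00302) = 0.124
Q = 6724, so δQ = 0.124 × 6724 = 832.

832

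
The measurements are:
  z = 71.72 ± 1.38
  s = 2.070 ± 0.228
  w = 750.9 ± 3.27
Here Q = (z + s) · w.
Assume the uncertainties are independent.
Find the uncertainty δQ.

1080

Let u = z + s = 73.79. δu = √(δz² + δs²) = √(1.90 + 0.0520) = 1.40, so δu/u = 0.0190.
Q is then a monomial in u, w:
δQ/Q = √((δu/u)² + (1·δw/w)²) = √(0.000359 + 1.9e-05) = 0.0194
Q = 55410, so δQ = 0.0194 × 55410 = 1080.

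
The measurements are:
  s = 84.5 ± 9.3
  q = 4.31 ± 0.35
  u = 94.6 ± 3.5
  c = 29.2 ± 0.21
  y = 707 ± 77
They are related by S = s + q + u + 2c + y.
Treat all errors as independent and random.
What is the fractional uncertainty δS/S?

Each term contributes (cᵢ δxᵢ)² to (δS)²:
  (δs)² = 86.5;  (δq)² = 0.122;  (δu)² = 12.2;  (2·δc)² = 0.176;  (δy)² = 5930
δS = √(6030) = 77.6
S = 949, so δS/S = 77.6/949 = 0.0818.

0.0818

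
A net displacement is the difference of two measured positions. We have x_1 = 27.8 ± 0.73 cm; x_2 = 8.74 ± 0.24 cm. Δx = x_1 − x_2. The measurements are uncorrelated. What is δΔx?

0.768 cm

Sums and differences: (δΔx)² = Σ (cᵢ δxᵢ)².
  (δx_1)² = 0.533;  (δx_2)² = 0.0576
δΔx = √(0.590) = 0.768 cm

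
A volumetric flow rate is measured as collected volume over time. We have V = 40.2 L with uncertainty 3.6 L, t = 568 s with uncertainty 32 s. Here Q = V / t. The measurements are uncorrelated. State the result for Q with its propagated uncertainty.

0.0708 ± 0.00749 L/s

Relative error in a monomial: (δQ/Q)² = Σ (nᵢ · δxᵢ/xᵢ)².
  (1·δV/V)² = (1×0.0896)² = 0.00802;  (-1·δt/t)² = (-1×0.0563)² = 0.00317
δQ/Q = √(0.0112) = 0.106
Q = 0.0708 L/s, so δQ = 0.106 × 0.0708 = 0.00749 L/s.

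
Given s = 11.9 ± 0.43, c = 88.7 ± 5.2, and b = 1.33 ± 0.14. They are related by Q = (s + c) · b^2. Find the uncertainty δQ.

38.6

Let u = s + c = 101. δu = √(δs² + δc²) = √(0.185 + 27.0) = 5.22, so δu/u = 0.0519.
Q is then a monomial in u, b:
δQ/Q = √((δu/u)² + (2·δb/b)²) = √(0.00269 + 0.0443) = 0.217
Q = 178, so δQ = 0.217 × 178 = 38.6.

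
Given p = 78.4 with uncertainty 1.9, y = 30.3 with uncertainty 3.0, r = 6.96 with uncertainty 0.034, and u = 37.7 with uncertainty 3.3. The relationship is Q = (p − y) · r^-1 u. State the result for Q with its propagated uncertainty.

261 ± 29.9

Let w = p − y = 48.1. δw = √(δp² + δy²) = √(3.61 + 9.00) = 3.55, so δw/w = 0.0738.
Q is then a monomial in w, r, u:
δQ/Q = √((δw/w)² + (-1·δr/r)² + (1·δu/u)²) = √(0.00545 + 2.39e-05 + 0.00766) = 0.115
Q = 261, so δQ = 0.115 × 261 = 29.9.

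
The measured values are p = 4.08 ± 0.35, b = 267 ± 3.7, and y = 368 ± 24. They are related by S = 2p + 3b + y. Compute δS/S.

Absolute uncertainties add in quadrature for a linear combination:
  (2·δp)² = 0.490;  (3·δb)² = 123;  (δy)² = 576
δS = √(700) = 26.5
S = 1180, so δS/S = 26.5/1180 = 0.0225.

0.0225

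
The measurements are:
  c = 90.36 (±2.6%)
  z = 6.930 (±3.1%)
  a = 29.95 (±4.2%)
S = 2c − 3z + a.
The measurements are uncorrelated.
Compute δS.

Absolute uncertainties add in quadrature for a linear combination:
  (2·δc)² = 22.1;  (3·δz)² = 0.415;  (δa)² = 1.58
δS = √(24.1) = 4.91

4.91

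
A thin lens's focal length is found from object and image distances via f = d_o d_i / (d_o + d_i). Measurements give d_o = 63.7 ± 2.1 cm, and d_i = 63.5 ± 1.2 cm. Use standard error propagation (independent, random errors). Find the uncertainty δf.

0.604 cm

∂f/∂d_o = (d_i/(d_o+d_i))² = 0.249;  ∂f/∂d_i = (d_o/(d_o+d_i))² = 0.251
δf = √((∂f/∂d_o · δd_o)² + (∂f/∂d_i · δd_i)²) = √(0.274 + 0.0906) = 0.604 cm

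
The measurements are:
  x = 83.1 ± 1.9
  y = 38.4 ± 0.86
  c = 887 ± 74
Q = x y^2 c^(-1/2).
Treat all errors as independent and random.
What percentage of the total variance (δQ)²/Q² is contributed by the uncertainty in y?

(δQ/Q)² = (1·δx/x)² + (2·δy/y)² + (−½·δc/c)²
  x term: (1×0.0229)² = 0.000523
  y term: (2×0.0224)² = 0.00201
  c term: (-0.5×0.0834)² = 0.00174
Total = 0.00427. Share from y = 0.00201/0.00427 = 0.470.

47.0%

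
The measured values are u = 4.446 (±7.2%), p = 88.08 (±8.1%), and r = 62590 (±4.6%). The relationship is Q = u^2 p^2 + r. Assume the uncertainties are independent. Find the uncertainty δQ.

Let w = u^2·p^2 = 153400. δw/w = √((2·δu/u)² + (2·δp/p)²) = √(0.0207 + 0.0262) = 0.217, so δw = 33200.
Q = w + r: δQ = √(δw² + δr²) = √(1.1e+09 + 8.29e+06) = 33400

33400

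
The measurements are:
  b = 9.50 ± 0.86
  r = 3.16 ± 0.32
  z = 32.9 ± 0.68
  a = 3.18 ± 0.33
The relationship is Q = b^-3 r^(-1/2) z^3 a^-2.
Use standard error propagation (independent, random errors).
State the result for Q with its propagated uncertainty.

Products/powers → add relative errors in quadrature, weighted by exponent:
  (-3·δb/b)² = (-3×0.0905)² = 0.0738;  (−½·δr/r)² = (-0.5×0.101)² = 0.00256;  (3·δz/z)² = (3×0.0207)² = 0.00384;  (-2·δa/a)² = (-2×0.104)² = 0.0431
δQ/Q = √(0.123) = 0.351
Q = 2.31, so δQ = 0.351 × 2.31 = 0.811.

2.31 ± 0.811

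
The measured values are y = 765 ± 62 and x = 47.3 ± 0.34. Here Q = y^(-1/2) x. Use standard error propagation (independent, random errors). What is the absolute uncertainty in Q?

0.0704

Each factor contributes (exponent × relative error)² to (δQ/Q)²:
  (−½·δy/y)² = (-0.5×0.0810)² = 0.00164;  (1·δx/x)² = (1×0.00719)² = 5.17e-05
δQ/Q = √(0.00169) = 0.0412
Q = 1.71, so δQ = 0.0412 × 1.71 = 0.0704.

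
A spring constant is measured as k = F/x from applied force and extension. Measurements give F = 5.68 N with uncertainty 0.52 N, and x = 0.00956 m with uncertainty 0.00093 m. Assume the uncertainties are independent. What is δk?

For a monomial k ∝ F, x^-1, fractional errors add in quadrature:
  (1·δF/F)² = (1×0.0915)² = 0.00838;  (-1·δx/x)² = (-1×0.0973)² = 0.00946
δk/k = √(0.0178) = 0.134
k = 594 N/m, so δk = 0.134 × 594 = 79.4 N/m.

79.4 N/m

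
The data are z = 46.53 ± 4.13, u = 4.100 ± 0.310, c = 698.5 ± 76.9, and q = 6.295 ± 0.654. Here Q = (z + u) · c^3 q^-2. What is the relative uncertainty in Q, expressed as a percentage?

39.9%

Let w = z + u = 50.63. δw = √(δz² + δu²) = √(17.1 + 0.0961) = 4.14, so δw/w = 0.0818.
Q is then a monomial in w, c, q:
δQ/Q = √((δw/w)² + (3·δc/c)² + (-2·δq/q)²) = √(0.00669 + 0.109 + 0.0432) = 0.399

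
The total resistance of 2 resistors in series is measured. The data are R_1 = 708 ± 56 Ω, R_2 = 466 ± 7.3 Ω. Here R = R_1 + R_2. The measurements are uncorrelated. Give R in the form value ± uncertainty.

1170 ± 56.5 Ω

Sums and differences: (δR)² = Σ (cᵢ δxᵢ)².
  (δR_1)² = 3140;  (δR_2)² = 53.3
δR = √(3190) = 56.5 Ω
R = 1170 Ω.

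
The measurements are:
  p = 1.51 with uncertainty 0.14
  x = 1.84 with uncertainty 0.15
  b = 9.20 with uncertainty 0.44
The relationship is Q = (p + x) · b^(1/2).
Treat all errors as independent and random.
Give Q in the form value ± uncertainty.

Let u = p + x = 3.35. δu = √(δp² + δx²) = √(0.0196 + 0.0225) = 0.205, so δu/u = 0.0612.
Q is then a monomial in u, b:
δQ/Q = √((δu/u)² + (½·δb/b)²) = √(0.00375 + 0.000572) = 0.0658
Q = 10.2, so δQ = 0.0658 × 10.2 = 0.668.

10.2 ± 0.668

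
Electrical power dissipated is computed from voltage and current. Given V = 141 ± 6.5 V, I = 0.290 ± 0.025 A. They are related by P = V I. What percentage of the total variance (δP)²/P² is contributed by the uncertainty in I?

77.8%

(δP/P)² = (1·δV/V)² + (1·δI/I)²
  V term: (1×0.0461)² = 0.00213
  I term: (1×0.0862)² = 0.00743
Total = 0.00956. Share from I = 0.00743/0.00956 = 0.778.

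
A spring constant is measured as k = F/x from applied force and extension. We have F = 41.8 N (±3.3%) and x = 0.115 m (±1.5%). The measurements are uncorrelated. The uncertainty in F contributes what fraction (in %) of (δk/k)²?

(δk/k)² = (1·δF/F)² + (-1·δx/x)²
  F term: (1×0.0330)² = 0.00109
  x term: (-1×0.0150)² = 0.000225
Total = 0.00131. Share from F = 0.00109/0.00131 = 0.829.

82.9%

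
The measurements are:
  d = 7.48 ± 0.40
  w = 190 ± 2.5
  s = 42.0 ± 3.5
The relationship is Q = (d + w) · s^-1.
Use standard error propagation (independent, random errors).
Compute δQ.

0.396

Let u = d + w = 197. δu = √(δd² + δw²) = √(0.160 + 6.25) = 2.53, so δu/u = 0.0128.
Q is then a monomial in u, s:
δQ/Q = √((δu/u)² + (-1·δs/s)²) = √(0.000164 + 0.00694) = 0.0843
Q = 4.70, so δQ = 0.0843 × 4.70 = 0.396.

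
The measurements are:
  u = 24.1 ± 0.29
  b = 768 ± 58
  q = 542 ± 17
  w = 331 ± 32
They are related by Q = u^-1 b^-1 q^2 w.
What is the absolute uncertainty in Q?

Since Q is a product/quotient, work with relative uncertainties:
  (-1·δu/u)² = (-1×0.0120)² = 0.000145;  (-1·δb/b)² = (-1×0.0755)² = 0.00570;  (2·δq/q)² = (2×0.0314)² = 0.00394;  (1·δw/w)² = (1×0.0967)² = 0.00935
δQ/Q = √(0.0191) = 0.138
Q = 5250, so δQ = 0.138 × 5250 = 727.

727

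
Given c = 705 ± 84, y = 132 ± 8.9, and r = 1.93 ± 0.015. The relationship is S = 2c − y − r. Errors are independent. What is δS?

Each term contributes (cᵢ δxᵢ)² to (δS)²:
  (2·δc)² = 28200;  (δy)² = 79.2;  (δr)² = 0.000225
δS = √(28300) = 168

168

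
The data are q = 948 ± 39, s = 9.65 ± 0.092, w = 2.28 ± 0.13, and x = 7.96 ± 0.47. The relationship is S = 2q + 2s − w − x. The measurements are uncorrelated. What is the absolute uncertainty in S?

78.0

For a sum/difference, combine absolute errors in quadrature:
  (2·δq)² = 6080;  (2·δs)² = 0.0339;  (δw)² = 0.0169;  (δx)² = 0.221
δS = √(6080) = 78.0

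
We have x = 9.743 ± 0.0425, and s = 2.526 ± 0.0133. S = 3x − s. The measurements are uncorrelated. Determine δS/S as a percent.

0.480%

Absolute uncertainties add in quadrature for a linear combination:
  (3·δx)² = 0.0163;  (δs)² = 0.000177
δS = √(0.0164) = 0.128
S = 26.70, so δS/S = 0.128/26.70 = 0.00480.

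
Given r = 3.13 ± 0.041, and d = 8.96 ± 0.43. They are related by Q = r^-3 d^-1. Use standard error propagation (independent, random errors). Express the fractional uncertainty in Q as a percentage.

For a monomial Q ∝ r^-3, d^-1, fractional errors add in quadrature:
  (-3·δr/r)² = (-3×0.0131)² = 0.00154;  (-1·δd/d)² = (-1×0.0480)² = 0.00230
δQ/Q = √(0.00385) = 0.0620

6.20%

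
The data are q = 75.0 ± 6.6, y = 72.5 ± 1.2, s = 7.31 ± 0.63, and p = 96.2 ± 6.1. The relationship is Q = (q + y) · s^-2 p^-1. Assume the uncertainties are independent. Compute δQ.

Let u = q + y = 148. δu = √(δq² + δy²) = √(43.6 + 1.44) = 6.71, so δu/u = 0.0455.
Q is then a monomial in u, s, p:
δQ/Q = √((δu/u)² + (-2·δs/s)² + (-1·δp/p)²) = √(0.00207 + 0.0297 + 0.00402) = 0.189
Q = 0.0287, so δQ = 0.189 × 0.0287 = 0.00543.

0.00543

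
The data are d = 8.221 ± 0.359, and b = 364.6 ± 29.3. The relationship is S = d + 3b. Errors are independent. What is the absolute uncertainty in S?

87.9

S is a linear combination, so absolute uncertainties add in quadrature:
  (δd)² = 0.129;  (3·δb)² = 7730
δS = √(7730) = 87.9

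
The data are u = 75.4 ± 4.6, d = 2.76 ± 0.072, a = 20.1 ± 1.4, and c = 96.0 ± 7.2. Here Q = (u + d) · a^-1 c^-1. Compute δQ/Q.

Let w = u + d = 78.2. δw = √(δu² + δd²) = √(21.2 + 0.00518) = 4.60, so δw/w = 0.0589.
Q is then a monomial in w, a, c:
δQ/Q = √((δw/w)² + (-1·δa/a)² + (-1·δc/c)²) = √(0.00346 + 0.00485 + 0.00562) = 0.118

0.118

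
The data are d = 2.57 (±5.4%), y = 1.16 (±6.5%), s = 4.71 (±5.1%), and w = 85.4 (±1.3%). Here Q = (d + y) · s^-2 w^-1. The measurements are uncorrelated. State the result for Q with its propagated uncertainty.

Let u = d + y = 3.73. δu = √(δd² + δy²) = √(0.0193 + 0.00569) = 0.158, so δu/u = 0.0423.
Q is then a monomial in u, s, w:
δQ/Q = √((δu/u)² + (-2·δs/s)² + (-1·δw/w)²) = √(0.00179 + 0.0104 + 0.000169) = 0.111
Q = 0.00197, so δQ = 0.111 × 0.00197 = 0.000219.

0.00197 ± 0.000219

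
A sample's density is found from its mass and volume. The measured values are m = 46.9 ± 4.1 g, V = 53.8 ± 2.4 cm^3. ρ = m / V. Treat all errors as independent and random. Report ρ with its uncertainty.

0.872 ± 0.0856 g/cm^3

Products/powers → add relative errors in quadrature, weighted by exponent:
  (1·δm/m)² = (1×0.0874)² = 0.00764;  (-1·δV/V)² = (-1×0.0446)² = 0.00199
δρ/ρ = √(0.00963) = 0.0981
ρ = 0.872 g/cm^3, so δρ = 0.0981 × 0.872 = 0.0856 g/cm^3.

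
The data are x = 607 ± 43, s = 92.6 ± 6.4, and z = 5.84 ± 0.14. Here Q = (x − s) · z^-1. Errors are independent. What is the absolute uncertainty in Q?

Let u = x − s = 514. δu = √(δx² + δs²) = √(1850 + 41.0) = 43.5, so δu/u = 0.0845.
Q is then a monomial in u, z:
δQ/Q = √((δu/u)² + (-1·δz/z)²) = √(0.00714 + 0.000575) = 0.0878
Q = 88.1, so δQ = 0.0878 × 88.1 = 7.74.

7.74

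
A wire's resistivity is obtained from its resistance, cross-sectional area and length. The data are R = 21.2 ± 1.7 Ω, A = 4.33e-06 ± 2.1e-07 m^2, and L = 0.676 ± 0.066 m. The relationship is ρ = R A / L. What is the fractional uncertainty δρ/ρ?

0.135

Each factor contributes (exponent × relative error)² to (δρ/ρ)²:
  (1·δR/R)² = (1×0.0802)² = 0.00643;  (1·δA/A)² = (1×0.0485)² = 0.00235;  (-1·δL/L)² = (-1×0.0976)² = 0.00953
δρ/ρ = √(0.0183) = 0.135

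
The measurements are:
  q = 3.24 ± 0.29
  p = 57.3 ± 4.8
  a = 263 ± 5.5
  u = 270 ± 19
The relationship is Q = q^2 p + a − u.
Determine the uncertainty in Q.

121

Let w = q^2·p = 602. δw/w = √((2·δq/q)² + (1·δp/p)²) = √(0.0320 + 0.00702) = 0.198, so δw = 119.
Q = w + a − u: δQ = √(δw² + δa² + δu²) = √(14100 + 30.2 + 361) = 121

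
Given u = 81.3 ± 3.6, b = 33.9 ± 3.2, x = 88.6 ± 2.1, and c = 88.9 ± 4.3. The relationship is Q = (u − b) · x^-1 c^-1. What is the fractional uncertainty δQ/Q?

Let w = u − b = 47.4. δw = √(δu² + δb²) = √(13.0 + 10.2) = 4.82, so δw/w = 0.102.
Q is then a monomial in w, x, c:
δQ/Q = √((δw/w)² + (-1·δx/x)² + (-1·δc/c)²) = √(0.0103 + 0.000562 + 0.00234) = 0.115

0.115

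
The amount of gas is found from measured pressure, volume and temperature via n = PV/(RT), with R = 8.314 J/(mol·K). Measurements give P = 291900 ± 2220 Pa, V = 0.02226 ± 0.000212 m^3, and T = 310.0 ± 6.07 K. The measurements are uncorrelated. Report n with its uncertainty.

Since n is a product/quotient, work with relative uncertainties:
  (1·δP/P)² = (1×0.00761)² = 5.78e-05;  (1·δV/V)² = (1×0.00952)² = 9.07e-05;  (-1·δT/T)² = (-1×0.0196)² = 0.000383
δn/n = √(0.000532) = 0.0231
n = 2.521 mol, so δn = 0.0231 × 2.521 = 0.0581 mol.

2.521 ± 0.0581 mol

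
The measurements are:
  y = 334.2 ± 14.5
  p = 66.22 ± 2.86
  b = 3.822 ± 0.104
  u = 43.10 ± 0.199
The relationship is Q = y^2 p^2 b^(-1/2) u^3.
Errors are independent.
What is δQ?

2.49e+12

Since Q is a product/quotient, work with relative uncertainties:
  (2·δy/y)² = (2×0.0434)² = 0.00753;  (2·δp/p)² = (2×0.0432)² = 0.00746;  (−½·δb/b)² = (-0.5×0.0272)² = 0.000185;  (3·δu/u)² = (3×0.00462)² = 0.000192
δQ/Q = √(0.0154) = 0.124
Q = 2.006e+13, so δQ = 0.124 × 2.006e+13 = 2.49e+12.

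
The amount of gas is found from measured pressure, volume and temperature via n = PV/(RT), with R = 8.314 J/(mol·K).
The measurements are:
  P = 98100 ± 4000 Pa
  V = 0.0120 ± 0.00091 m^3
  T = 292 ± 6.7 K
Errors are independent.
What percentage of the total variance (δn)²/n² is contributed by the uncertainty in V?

72.4%

(δn/n)² = (1·δP/P)² + (1·δV/V)² + (-1·δT/T)²
  P term: (1×0.0408)² = 0.00166
  V term: (1×0.0758)² = 0.00575
  T term: (-1×0.0229)² = 0.000526
Total = 0.00794. Share from V = 0.00575/0.00794 = 0.724.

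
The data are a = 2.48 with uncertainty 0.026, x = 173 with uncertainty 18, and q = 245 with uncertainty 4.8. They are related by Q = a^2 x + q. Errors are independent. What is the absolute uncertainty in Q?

113

Let p = a^2·x = 1060. δp/p = √((2·δa/a)² + (1·δx/x)²) = √(0.000440 + 0.0108) = 0.106, so δp = 113.
Q = p + q: δQ = √(δp² + δq²) = √(12800 + 23.0) = 113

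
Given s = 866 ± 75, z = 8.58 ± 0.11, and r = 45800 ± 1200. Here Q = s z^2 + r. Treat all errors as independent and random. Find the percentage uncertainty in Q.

Let p = s·z^2 = 63800. δp/p = √((1·δs/s)² + (2·δz/z)²) = √(0.00750 + 0.000657) = 0.0903, so δp = 5760.
Q = p + r: δQ = √(δp² + δr²) = √(3.32e+07 + 1.44e+06) = 5880
Q = 1.1e+05, so δQ/Q = 5880/1.1e+05 = 0.0537.

5.37%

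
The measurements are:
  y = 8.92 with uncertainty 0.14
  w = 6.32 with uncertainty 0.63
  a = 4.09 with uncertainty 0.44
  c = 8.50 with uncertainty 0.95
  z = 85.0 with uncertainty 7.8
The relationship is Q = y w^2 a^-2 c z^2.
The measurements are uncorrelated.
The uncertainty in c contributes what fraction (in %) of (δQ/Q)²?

9.43%

(δQ/Q)² = (1·δy/y)² + (2·δw/w)² + (-2·δa/a)² + (1·δc/c)² + (2·δz/z)²
  y term: (1×0.0157)² = 0.000246
  w term: (2×0.0997)² = 0.0397
  a term: (-2×0.108)² = 0.0463
  c term: (1×0.112)² = 0.0125
  z term: (2×0.0918)² = 0.0337
Total = 0.132. Share from c = 0.0125/0.132 = 0.0943.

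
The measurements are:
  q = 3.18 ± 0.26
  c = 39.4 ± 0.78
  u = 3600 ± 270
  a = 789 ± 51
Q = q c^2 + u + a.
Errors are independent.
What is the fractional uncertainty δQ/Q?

Let p = q·c^2 = 4940. δp/p = √((1·δq/q)² + (2·δc/c)²) = √(0.00668 + 0.00157) = 0.0908, so δp = 448.
Q = p + u + a: δQ = √(δp² + δu² + δa²) = √(2.01e+05 + 72900 + 2600) = 526
Q = 9330, so δQ/Q = 526/9330 = 0.0564.

0.0564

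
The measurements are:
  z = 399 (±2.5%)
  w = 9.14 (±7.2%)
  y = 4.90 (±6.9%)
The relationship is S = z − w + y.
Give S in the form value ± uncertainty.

395 ± 10.0

Each term contributes (cᵢ δxᵢ)² to (δS)²:
  (δz)² = 99.5;  (δw)² = 0.433;  (δy)² = 0.114
δS = √(100) = 10.0
S = 395.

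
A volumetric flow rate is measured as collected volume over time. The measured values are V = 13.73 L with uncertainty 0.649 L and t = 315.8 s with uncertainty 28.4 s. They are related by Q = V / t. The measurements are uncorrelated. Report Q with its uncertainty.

Relative error in a monomial: (δQ/Q)² = Σ (nᵢ · δxᵢ/xᵢ)².
  (1·δV/V)² = (1×0.0473)² = 0.00223;  (-1·δt/t)² = (-1×0.0899)² = 0.00809
δQ/Q = √(0.0103) = 0.102
Q = 0.04348 L/s, so δQ = 0.102 × 0.04348 = 0.00442 L/s.

0.04348 ± 0.00442 L/s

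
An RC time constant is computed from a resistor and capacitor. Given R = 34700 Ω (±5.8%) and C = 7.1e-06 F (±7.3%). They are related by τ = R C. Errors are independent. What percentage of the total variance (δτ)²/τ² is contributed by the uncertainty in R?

(δτ/τ)² = (1·δR/R)² + (1·δC/C)²
  R term: (1×0.0580)² = 0.00336
  C term: (1×0.0730)² = 0.00533
Total = 0.00869. Share from R = 0.00336/0.00869 = 0.387.

38.7%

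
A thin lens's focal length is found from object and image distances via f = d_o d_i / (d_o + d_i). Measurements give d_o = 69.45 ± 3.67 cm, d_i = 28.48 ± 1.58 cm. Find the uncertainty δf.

0.853 cm

∂f/∂d_o = (d_i/(d_o+d_i))² = 0.0846;  ∂f/∂d_i = (d_o/(d_o+d_i))² = 0.503
δf = √((∂f/∂d_o · δd_o)² + (∂f/∂d_i · δd_i)²) = √(0.0963 + 0.631) = 0.853 cm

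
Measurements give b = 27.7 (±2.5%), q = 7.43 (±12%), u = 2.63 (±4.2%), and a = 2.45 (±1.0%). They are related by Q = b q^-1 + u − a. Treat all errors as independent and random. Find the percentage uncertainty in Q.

Let p = b·q^-1 = 3.73. δp/p = √((1·δb/b)² + (-1·δq/q)²) = √(0.000625 + 0.0144) = 0.123, so δp = 0.457.
Q = p + u − a: δQ = √(δp² + δu² + δa²) = √(0.209 + 0.0122 + 0.000600) = 0.471
Q = 3.91, so δQ/Q = 0.471/3.91 = 0.120.

12.0%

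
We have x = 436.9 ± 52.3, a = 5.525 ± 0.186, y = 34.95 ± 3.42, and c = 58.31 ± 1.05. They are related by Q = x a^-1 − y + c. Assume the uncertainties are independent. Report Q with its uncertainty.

Let p = x·a^-1 = 79.08. δp/p = √((1·δx/x)² + (-1·δa/a)²) = √(0.0143 + 0.00113) = 0.124, so δp = 9.83.
Q = p − y + c: δQ = √(δp² + δy² + δc²) = √(96.7 + 11.7 + 1.10) = 10.5
Q = 102.4.

102.4 ± 10.5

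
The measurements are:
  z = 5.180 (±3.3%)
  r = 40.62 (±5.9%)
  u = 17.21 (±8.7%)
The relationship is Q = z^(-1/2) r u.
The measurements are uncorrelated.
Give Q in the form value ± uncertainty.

For a monomial Q ∝ z^(-1/2), r, u, fractional errors add in quadrature:
  (−½·δz/z)² = (-0.5×0.0330)² = 0.000272;  (1·δr/r)² = (1×0.0590)² = 0.00348;  (1·δu/u)² = (1×0.0870)² = 0.00757
δQ/Q = √(0.0113) = 0.106
Q = 307.2, so δQ = 0.106 × 307.2 = 32.7.

307.2 ± 32.7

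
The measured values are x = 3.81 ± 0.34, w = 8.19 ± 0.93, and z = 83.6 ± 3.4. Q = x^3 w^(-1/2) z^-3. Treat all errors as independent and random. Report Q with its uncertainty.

Q is a product of powers, so relative uncertainties combine in quadrature:
  (3·δx/x)² = (3×0.0892)² = 0.0717;  (−½·δw/w)² = (-0.5×0.114)² = 0.00322;  (-3·δz/z)² = (-3×0.0407)² = 0.0149
δQ/Q = √(0.0898) = 0.300
Q = 3.31e-05, so δQ = 0.300 × 3.31e-05 = 9.91e-06.

(3.31 ± 0.991) × 10^-5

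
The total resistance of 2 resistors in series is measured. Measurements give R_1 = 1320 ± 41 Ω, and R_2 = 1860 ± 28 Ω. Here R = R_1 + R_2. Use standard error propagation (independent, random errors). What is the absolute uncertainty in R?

R is a linear combination, so absolute uncertainties add in quadrature:
  (δR_1)² = 1680;  (δR_2)² = 784
δR = √(2460) = 49.6 Ω

49.6 Ω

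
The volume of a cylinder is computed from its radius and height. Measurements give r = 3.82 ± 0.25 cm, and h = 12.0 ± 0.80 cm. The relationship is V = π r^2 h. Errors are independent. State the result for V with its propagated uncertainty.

Products/powers → add relative errors in quadrature, weighted by exponent:
  (2·δr/r)² = (2×0.0654)² = 0.0171;  (1·δh/h)² = (1×0.0667)² = 0.00444
δV/V = √(0.0216) = 0.147
V = 550 cm^3, so δV = 0.147 × 550 = 80.8 cm^3.

550 ± 80.8 cm^3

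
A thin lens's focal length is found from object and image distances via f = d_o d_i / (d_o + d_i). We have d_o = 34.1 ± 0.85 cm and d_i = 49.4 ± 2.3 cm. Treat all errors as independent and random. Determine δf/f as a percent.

2.41%

∂f/∂d_o = (d_i/(d_o+d_i))² = 0.350;  ∂f/∂d_i = (d_o/(d_o+d_i))² = 0.167
δf = √((∂f/∂d_o · δd_o)² + (∂f/∂d_i · δd_i)²) = √(0.0885 + 0.147) = 0.485 cm
f = 20.2 cm, so δf/f = 0.485/20.2 = 0.0241.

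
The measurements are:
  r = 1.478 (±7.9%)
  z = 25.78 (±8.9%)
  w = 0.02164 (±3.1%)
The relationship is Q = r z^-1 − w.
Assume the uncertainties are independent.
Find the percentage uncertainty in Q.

19.2%

Let p = r·z^-1 = 0.05733. δp/p = √((1·δr/r)² + (-1·δz/z)²) = √(0.00624 + 0.00792) = 0.119, so δp = 0.00682.
Q = p − w: δQ = √(δp² + δw²) = √(4.65e-05 + 4.5e-07) = 0.00686
Q = 0.03569, so δQ/Q = 0.00686/0.03569 = 0.192.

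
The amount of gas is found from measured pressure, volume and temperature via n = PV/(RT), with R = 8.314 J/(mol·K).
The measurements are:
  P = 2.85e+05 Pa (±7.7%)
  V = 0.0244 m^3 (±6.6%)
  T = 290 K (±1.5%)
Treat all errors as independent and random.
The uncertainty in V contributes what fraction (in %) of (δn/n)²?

41.4%

(δn/n)² = (1·δP/P)² + (1·δV/V)² + (-1·δT/T)²
  P term: (1×0.0770)² = 0.00593
  V term: (1×0.0660)² = 0.00436
  T term: (-1×0.0150)² = 0.000225
Total = 0.0105. Share from V = 0.00436/0.0105 = 0.414.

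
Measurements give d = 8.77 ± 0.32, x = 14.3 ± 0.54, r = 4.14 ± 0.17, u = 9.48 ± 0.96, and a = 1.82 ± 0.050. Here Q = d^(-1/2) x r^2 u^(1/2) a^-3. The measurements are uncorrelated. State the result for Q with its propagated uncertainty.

For a monomial Q ∝ d^(-1/2), x, r^2, u^(1/2), a^-3, fractional errors add in quadrature:
  (−½·δd/d)² = (-0.5×0.0365)² = 0.000333;  (1·δx/x)² = (1×0.0378)² = 0.00143;  (2·δr/r)² = (2×0.0411)² = 0.00674;  (½·δu/u)² = (0.5×0.101)² = 0.00256;  (-3·δa/a)² = (-3×0.0275)² = 0.00679
δQ/Q = √(0.0179) = 0.134
Q = 42.3, so δQ = 0.134 × 42.3 = 5.65.

42.3 ± 5.65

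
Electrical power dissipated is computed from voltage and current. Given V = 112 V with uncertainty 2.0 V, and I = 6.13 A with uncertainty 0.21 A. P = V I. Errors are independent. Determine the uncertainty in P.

26.5 W

P is a product of powers, so relative uncertainties combine in quadrature:
  (1·δV/V)² = (1×0.0179)² = 0.000319;  (1·δI/I)² = (1×0.0343)² = 0.00117
δP/P = √(0.00149) = 0.0386
P = 687 W, so δP = 0.0386 × 687 = 26.5 W.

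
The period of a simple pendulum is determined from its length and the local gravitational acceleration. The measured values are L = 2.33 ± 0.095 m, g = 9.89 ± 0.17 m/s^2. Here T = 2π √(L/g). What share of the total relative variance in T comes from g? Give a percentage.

15.1%

(δT/T)² = (½·δL/L)² + (−½·δg/g)²
  L term: (0.5×0.0408)² = 0.000416
  g term: (-0.5×0.0172)² = 7.39e-05
Total = 0.000489. Share from g = 7.39e-05/0.000489 = 0.151.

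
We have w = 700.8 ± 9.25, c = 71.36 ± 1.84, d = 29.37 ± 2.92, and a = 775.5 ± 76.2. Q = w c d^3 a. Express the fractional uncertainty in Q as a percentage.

Relative error in a monomial: (δQ/Q)² = Σ (nᵢ · δxᵢ/xᵢ)².
  (1·δw/w)² = (1×0.0132)² = 0.000174;  (1·δc/c)² = (1×0.0258)² = 0.000665;  (3·δd/d)² = (3×0.0994)² = 0.0890;  (1·δa/a)² = (1×0.0983)² = 0.00965
δQ/Q = √(0.0995) = 0.315

31.5%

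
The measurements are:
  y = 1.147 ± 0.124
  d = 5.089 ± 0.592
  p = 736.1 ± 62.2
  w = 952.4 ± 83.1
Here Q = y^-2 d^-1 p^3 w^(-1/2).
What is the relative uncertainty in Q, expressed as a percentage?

35.6%

For a monomial Q ∝ y^-2, d^-1, p^3, w^(-1/2), fractional errors add in quadrature:
  (-2·δy/y)² = (-2×0.108)² = 0.0467;  (-1·δd/d)² = (-1×0.116)² = 0.0135;  (3·δp/p)² = (3×0.0845)² = 0.0643;  (−½·δw/w)² = (-0.5×0.0873)² = 0.00190
δQ/Q = √(0.126) = 0.356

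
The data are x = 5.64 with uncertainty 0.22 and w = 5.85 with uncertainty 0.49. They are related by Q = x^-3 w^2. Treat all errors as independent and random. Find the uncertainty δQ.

0.0390

For a monomial Q ∝ x^-3, w^2, fractional errors add in quadrature:
  (-3·δx/x)² = (-3×0.0390)² = 0.0137;  (2·δw/w)² = (2×0.0838)² = 0.0281
δQ/Q = √(0.0418) = 0.204
Q = 0.191, so δQ = 0.204 × 0.191 = 0.0390.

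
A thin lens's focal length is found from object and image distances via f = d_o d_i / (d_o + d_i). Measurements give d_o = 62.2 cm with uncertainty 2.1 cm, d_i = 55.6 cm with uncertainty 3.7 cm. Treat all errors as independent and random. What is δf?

∂f/∂d_o = (d_i/(d_o+d_i))² = 0.223;  ∂f/∂d_i = (d_o/(d_o+d_i))² = 0.279
δf = √((∂f/∂d_o · δd_o)² + (∂f/∂d_i · δd_i)²) = √(0.219 + 1.06) = 1.13 cm

1.13 cm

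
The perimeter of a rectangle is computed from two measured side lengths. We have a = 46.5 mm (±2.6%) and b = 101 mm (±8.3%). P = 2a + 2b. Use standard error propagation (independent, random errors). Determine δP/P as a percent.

5.74%

Absolute uncertainties add in quadrature for a linear combination:
  (2·δa)² = 5.85;  (2·δb)² = 281
δP = √(287) = 16.9 mm
P = 295 mm, so δP/P = 16.9/295 = 0.0574.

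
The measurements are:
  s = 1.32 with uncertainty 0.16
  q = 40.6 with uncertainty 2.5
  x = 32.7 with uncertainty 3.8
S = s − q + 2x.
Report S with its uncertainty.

26.1 ± 8.00

Sums and differences: (δS)² = Σ (cᵢ δxᵢ)².
  (δs)² = 0.0256;  (δq)² = 6.25;  (2·δx)² = 57.8
δS = √(64.0) = 8.00
S = 26.1.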